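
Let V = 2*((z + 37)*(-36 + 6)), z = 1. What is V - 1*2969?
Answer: -5249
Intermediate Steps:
V = -2280 (V = 2*((1 + 37)*(-36 + 6)) = 2*(38*(-30)) = 2*(-1140) = -2280)
V - 1*2969 = -2280 - 1*2969 = -2280 - 2969 = -5249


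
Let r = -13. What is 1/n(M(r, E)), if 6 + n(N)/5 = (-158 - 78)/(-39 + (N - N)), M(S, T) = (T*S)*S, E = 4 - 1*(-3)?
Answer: 39/10 ≈ 3.9000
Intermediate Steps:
E = 7 (E = 4 + 3 = 7)
M(S, T) = T*S² (M(S, T) = (S*T)*S = T*S²)
n(N) = 10/39 (n(N) = -30 + 5*((-158 - 78)/(-39 + (N - N))) = -30 + 5*(-236/(-39 + 0)) = -30 + 5*(-236/(-39)) = -30 + 5*(-236*(-1/39)) = -30 + 5*(236/39) = -30 + 1180/39 = 10/39)
1/n(M(r, E)) = 1/(10/39) = 39/10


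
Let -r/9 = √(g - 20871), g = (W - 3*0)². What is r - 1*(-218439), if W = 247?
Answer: 218439 - 9*√40138 ≈ 2.1664e+5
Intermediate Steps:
g = 61009 (g = (247 - 3*0)² = (247 + 0)² = 247² = 61009)
r = -9*√40138 (r = -9*√(61009 - 20871) = -9*√40138 ≈ -1803.1)
r - 1*(-218439) = -9*√40138 - 1*(-218439) = -9*√40138 + 218439 = 218439 - 9*√40138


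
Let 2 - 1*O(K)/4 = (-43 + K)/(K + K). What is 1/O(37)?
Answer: 37/308 ≈ 0.12013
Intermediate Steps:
O(K) = 8 - 2*(-43 + K)/K (O(K) = 8 - 4*(-43 + K)/(K + K) = 8 - 4*(-43 + K)/(2*K) = 8 - 4*(-43 + K)*1/(2*K) = 8 - 2*(-43 + K)/K)
1/O(37) = 1/(6 + 86/37) = 1/(308/37) = 37/308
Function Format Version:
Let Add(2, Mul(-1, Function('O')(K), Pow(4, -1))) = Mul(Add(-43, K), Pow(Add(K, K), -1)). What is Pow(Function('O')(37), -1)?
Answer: Rational(37, 308) ≈ 0.12013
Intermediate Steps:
Function('O')(K) = Add(8, Mul(-2, Pow(K, -1), Add(-43, K))) (Function('O')(K) = Add(8, Mul(-4, Mul(Add(-43, K), Pow(Add(K, K), -1)))) = Add(8, Mul(-4, Mul(Add(-43, K), Pow(Mul(2, K), -1)))) = Add(8, Mul(-4, Mul(Add(-43, K), Mul(Rational(1, 2), Pow(K, -1))))) = Add(8, Mul(-4, Mul(Rational(1, 2), Pow(K, -1), Add(-43, K)))) = Add(8, Mul(-2, Pow(K, -1), Add(-43, K))))
Pow(Function('O')(37), -1) = Pow(Add(6, Mul(86, Pow(37, -1))), -1) = Pow(Add(6, Mul(86, Rational(1, 37))), -1) = Pow(Add(6, Rational(86, 37)), -1) = Pow(Rational(308, 37), -1) = Rational(37, 308)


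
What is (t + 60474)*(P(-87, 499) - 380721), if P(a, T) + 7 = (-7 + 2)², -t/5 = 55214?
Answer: 82078043988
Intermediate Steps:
t = -276070 (t = -5*55214 = -276070)
P(a, T) = 18 (P(a, T) = -7 + (-7 + 2)² = -7 + (-5)² = -7 + 25 = 18)
(t + 60474)*(P(-87, 499) - 380721) = (-276070 + 60474)*(18 - 380721) = -215596*(-380703) = 82078043988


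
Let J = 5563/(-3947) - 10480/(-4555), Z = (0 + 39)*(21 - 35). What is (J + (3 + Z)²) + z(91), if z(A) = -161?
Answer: 1059617856315/3595717 ≈ 2.9469e+5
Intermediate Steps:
Z = -546 (Z = 39*(-14) = -546)
J = 3205019/3595717 (J = 5563*(-1/3947) - 10480*(-1/4555) = -5563/3947 + 2096/911 = 3205019/3595717 ≈ 0.89134)
(J + (3 + Z)²) + z(91) = (3205019/3595717 + (3 - 546)²) - 161 = (3205019/3595717 + (-543)²) - 161 = (3205019/3595717 + 294849) - 161 = 1060196766752/3595717 - 161 = 1059617856315/3595717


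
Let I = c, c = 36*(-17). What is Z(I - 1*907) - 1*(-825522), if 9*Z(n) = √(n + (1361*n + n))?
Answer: 825522 + 7*I*√42253/9 ≈ 8.2552e+5 + 159.88*I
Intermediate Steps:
c = -612
I = -612
Z(n) = √1363*√n/9 (Z(n) = √(n + (1361*n + n))/9 = √(n + 1362*n)/9 = √(1363*n)/9 = (√1363*√n)/9 = √1363*√n/9)
Z(I - 1*907) - 1*(-825522) = √1363*√(-612 - 1*907)/9 - 1*(-825522) = √1363*√(-612 - 907)/9 + 825522 = √1363*√(-1519)/9 + 825522 = √1363*(7*I*√31)/9 + 825522 = 7*I*√42253/9 + 825522 = 825522 + 7*I*√42253/9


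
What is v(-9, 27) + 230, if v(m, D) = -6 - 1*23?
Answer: 201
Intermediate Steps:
v(m, D) = -29 (v(m, D) = -6 - 23 = -29)
v(-9, 27) + 230 = -29 + 230 = 201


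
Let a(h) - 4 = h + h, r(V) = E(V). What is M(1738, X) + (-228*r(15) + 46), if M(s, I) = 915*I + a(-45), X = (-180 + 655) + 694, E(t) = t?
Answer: 1066175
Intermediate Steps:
r(V) = V
a(h) = 4 + 2*h (a(h) = 4 + (h + h) = 4 + 2*h)
X = 1169 (X = 475 + 694 = 1169)
M(s, I) = -86 + 915*I (M(s, I) = 915*I + (4 + 2*(-45)) = 915*I + (4 - 90) = 915*I - 86 = -86 + 915*I)
M(1738, X) + (-228*r(15) + 46) = (-86 + 915*1169) + (-228*15 + 46) = (-86 + 1069635) + (-3420 + 46) = 1069549 - 3374 = 1066175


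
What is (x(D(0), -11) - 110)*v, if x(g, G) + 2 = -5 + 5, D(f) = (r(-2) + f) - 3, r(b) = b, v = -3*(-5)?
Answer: -1680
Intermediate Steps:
v = 15
D(f) = -5 + f (D(f) = (-2 + f) - 3 = -5 + f)
x(g, G) = -2 (x(g, G) = -2 + (-5 + 5) = -2 + 0 = -2)
(x(D(0), -11) - 110)*v = (-2 - 110)*15 = -112*15 = -1680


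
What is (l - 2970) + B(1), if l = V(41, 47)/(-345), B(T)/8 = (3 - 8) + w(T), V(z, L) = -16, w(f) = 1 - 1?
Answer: -1038434/345 ≈ -3010.0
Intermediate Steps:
w(f) = 0
B(T) = -40 (B(T) = 8*((3 - 8) + 0) = 8*(-5 + 0) = 8*(-5) = -40)
l = 16/345 (l = -16/(-345) = -16*(-1/345) = 16/345 ≈ 0.046377)
(l - 2970) + B(1) = (16/345 - 2970) - 40 = -1024634/345 - 40 = -1038434/345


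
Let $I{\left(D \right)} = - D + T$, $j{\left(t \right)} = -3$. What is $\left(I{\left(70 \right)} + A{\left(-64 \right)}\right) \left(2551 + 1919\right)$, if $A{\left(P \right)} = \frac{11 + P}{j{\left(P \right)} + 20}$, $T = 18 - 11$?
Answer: $- \frac{5024280}{17} \approx -2.9555 \cdot 10^{5}$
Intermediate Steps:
$T = 7$ ($T = 18 - 11 = 7$)
$A{\left(P \right)} = \frac{11}{17} + \frac{P}{17}$ ($A{\left(P \right)} = \frac{11 + P}{-3 + 20} = \frac{11 + P}{17} = \left(11 + P\right) \frac{1}{17} = \frac{11}{17} + \frac{P}{17}$)
$I{\left(D \right)} = 7 - D$ ($I{\left(D \right)} = - D + 7 = 7 - D$)
$\left(I{\left(70 \right)} + A{\left(-64 \right)}\right) \left(2551 + 1919\right) = \left(\left(7 - 70\right) + \left(\frac{11}{17} + \frac{1}{17} \left(-64\right)\right)\right) \left(2551 + 1919\right) = \left(\left(7 - 70\right) + \left(\frac{11}{17} - \frac{64}{17}\right)\right) 4470 = \left(-63 - \frac{53}{17}\right) 4470 = \left(- \frac{1124}{17}\right) 4470 = - \frac{5024280}{17}$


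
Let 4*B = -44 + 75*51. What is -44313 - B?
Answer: -181033/4 ≈ -45258.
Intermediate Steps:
B = 3781/4 (B = (-44 + 75*51)/4 = (-44 + 3825)/4 = (¼)*3781 = 3781/4 ≈ 945.25)
-44313 - B = -44313 - 1*3781/4 = -44313 - 3781/4 = -181033/4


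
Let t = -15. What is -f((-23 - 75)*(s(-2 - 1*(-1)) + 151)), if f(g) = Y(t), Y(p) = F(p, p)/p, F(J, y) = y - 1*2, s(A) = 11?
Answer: -17/15 ≈ -1.1333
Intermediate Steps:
F(J, y) = -2 + y (F(J, y) = y - 2 = -2 + y)
Y(p) = (-2 + p)/p
f(g) = 17/15 (f(g) = (-2 - 15)/(-15) = -1/15*(-17) = 17/15)
-f((-23 - 75)*(s(-2 - 1*(-1)) + 151)) = -1*17/15 = -17/15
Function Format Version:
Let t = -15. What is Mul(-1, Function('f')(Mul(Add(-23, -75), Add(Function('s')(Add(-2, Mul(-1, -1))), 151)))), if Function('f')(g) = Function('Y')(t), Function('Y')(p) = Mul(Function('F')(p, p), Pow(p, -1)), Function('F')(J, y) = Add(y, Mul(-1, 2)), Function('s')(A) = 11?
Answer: Rational(-17, 15) ≈ -1.1333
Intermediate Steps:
Function('F')(J, y) = Add(-2, y) (Function('F')(J, y) = Add(y, -2) = Add(-2, y))
Function('Y')(p) = Mul(Pow(p, -1), Add(-2, p)) (Function('Y')(p) = Mul(Add(-2, p), Pow(p, -1)) = Mul(Pow(p, -1), Add(-2, p)))
Function('f')(g) = Rational(17, 15) (Function('f')(g) = Mul(Pow(-15, -1), Add(-2, -15)) = Mul(Rational(-1, 15), -17) = Rational(17, 15))
Mul(-1, Function('f')(Mul(Add(-23, -75), Add(Function('s')(Add(-2, Mul(-1, -1))), 151)))) = Mul(-1, Rational(17, 15)) = Rational(-17, 15)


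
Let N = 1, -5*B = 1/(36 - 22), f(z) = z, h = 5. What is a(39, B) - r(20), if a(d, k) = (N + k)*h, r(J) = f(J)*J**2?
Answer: -111931/14 ≈ -7995.1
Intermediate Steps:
B = -1/70 (B = -1/(5*(36 - 22)) = -1/5/14 = -1/5*1/14 = -1/70 ≈ -0.014286)
r(J) = J**3 (r(J) = J*J**2 = J**3)
a(d, k) = 5 + 5*k (a(d, k) = (1 + k)*5 = 5 + 5*k)
a(39, B) - r(20) = (5 + 5*(-1/70)) - 1*20**3 = (5 - 1/14) - 1*8000 = 69/14 - 8000 = -111931/14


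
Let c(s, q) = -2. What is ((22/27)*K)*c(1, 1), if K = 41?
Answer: -1804/27 ≈ -66.815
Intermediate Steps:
((22/27)*K)*c(1, 1) = ((22/27)*41)*(-2) = (902/27)*(-2) = -1804/27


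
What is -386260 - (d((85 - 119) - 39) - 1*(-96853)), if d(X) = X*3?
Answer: -482894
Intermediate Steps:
d(X) = 3*X
-386260 - (d((85 - 119) - 39) - 1*(-96853)) = -386260 - (3*((85 - 119) - 39) - 1*(-96853)) = -386260 - (3*(-34 - 39) + 96853) = -386260 - (3*(-73) + 96853) = -386260 - (-219 + 96853) = -386260 - 1*96634 = -386260 - 96634 = -482894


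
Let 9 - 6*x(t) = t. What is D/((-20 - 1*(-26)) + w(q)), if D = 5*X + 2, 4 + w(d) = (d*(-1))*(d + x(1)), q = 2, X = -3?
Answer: 39/14 ≈ 2.7857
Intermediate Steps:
x(t) = 3/2 - t/6
w(d) = -4 - d*(4/3 + d) (w(d) = -4 + (d*(-1))*(d + (3/2 - 1/6*1)) = -4 + (-d)*(d + (3/2 - 1/6)) = -4 + (-d)*(d + 4/3) = -4 + (-d)*(4/3 + d) = -4 - d*(4/3 + d))
D = -13 (D = 5*(-3) + 2 = -15 + 2 = -13)
D/((-20 - 1*(-26)) + w(q)) = -13/((-20 - 1*(-26)) + (-4 - 1*2**2 - 4/3*2)) = -13/((-20 + 26) + (-4 - 1*4 - 8/3)) = -13/(6 + (-4 - 4 - 8/3)) = -13/(6 - 32/3) = -13/(-14/3) = -13*(-3/14) = 39/14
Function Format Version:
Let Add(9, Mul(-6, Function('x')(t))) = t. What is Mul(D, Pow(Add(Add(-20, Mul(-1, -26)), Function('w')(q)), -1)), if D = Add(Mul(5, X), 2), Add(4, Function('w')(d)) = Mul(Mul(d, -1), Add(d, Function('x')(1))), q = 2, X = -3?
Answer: Rational(39, 14) ≈ 2.7857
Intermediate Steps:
Function('x')(t) = Add(Rational(3, 2), Mul(Rational(-1, 6), t))
Function('w')(d) = Add(-4, Mul(-1, d, Add(Rational(4, 3), d))) (Function('w')(d) = Add(-4, Mul(Mul(d, -1), Add(d, Add(Rational(3, 2), Mul(Rational(-1, 6), 1))))) = Add(-4, Mul(Mul(-1, d), Add(d, Add(Rational(3, 2), Rational(-1, 6))))) = Add(-4, Mul(Mul(-1, d), Add(d, Rational(4, 3)))) = Add(-4, Mul(Mul(-1, d), Add(Rational(4, 3), d))) = Add(-4, Mul(-1, d, Add(Rational(4, 3), d))))
D = -13 (D = Add(Mul(5, -3), 2) = Add(-15, 2) = -13)
Mul(D, Pow(Add(Add(-20, Mul(-1, -26)), Function('w')(q)), -1)) = Mul(-13, Pow(Add(Add(-20, Mul(-1, -26)), Add(-4, Mul(-1, Pow(2, 2)), Mul(Rational(-4, 3), 2))), -1)) = Mul(-13, Pow(Add(Add(-20, 26), Add(-4, Mul(-1, 4), Rational(-8, 3))), -1)) = Mul(-13, Pow(Add(6, Add(-4, -4, Rational(-8, 3))), -1)) = Mul(-13, Pow(Add(6, Rational(-32, 3)), -1)) = Mul(-13, Pow(Rational(-14, 3), -1)) = Mul(-13, Rational(-3, 14)) = Rational(39, 14)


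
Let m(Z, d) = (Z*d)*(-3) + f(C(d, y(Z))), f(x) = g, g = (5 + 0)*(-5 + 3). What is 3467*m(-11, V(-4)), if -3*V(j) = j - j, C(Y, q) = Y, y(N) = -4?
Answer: -34670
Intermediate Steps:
g = -10 (g = 5*(-2) = -10)
f(x) = -10
V(j) = 0 (V(j) = -(j - j)/3 = -1/3*0 = 0)
m(Z, d) = -10 - 3*Z*d (m(Z, d) = (Z*d)*(-3) - 10 = -3*Z*d - 10 = -10 - 3*Z*d)
3467*m(-11, V(-4)) = 3467*(-10 - 3*(-11)*0) = 3467*(-10 + 0) = 3467*(-10) = -34670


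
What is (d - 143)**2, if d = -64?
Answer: 42849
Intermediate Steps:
(d - 143)**2 = (-64 - 143)**2 = (-207)**2 = 42849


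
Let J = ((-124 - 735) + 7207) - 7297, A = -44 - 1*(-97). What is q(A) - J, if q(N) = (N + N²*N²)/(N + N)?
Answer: 75388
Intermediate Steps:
A = 53 (A = -44 + 97 = 53)
q(N) = (N + N⁴)/(2*N) (q(N) = (N + N⁴)/((2*N)) = (N + N⁴)*(1/(2*N)) = (N + N⁴)/(2*N))
J = -949 (J = (-859 + 7207) - 7297 = 6348 - 7297 = -949)
q(A) - J = (½ + (½)*53³) - 1*(-949) = (½ + (½)*148877) + 949 = (½ + 148877/2) + 949 = 74439 + 949 = 75388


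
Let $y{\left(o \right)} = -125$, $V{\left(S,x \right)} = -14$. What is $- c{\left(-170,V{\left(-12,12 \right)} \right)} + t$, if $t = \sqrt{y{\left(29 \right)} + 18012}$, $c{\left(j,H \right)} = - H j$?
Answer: $2380 + \sqrt{17887} \approx 2513.7$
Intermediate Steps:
$c{\left(j,H \right)} = - H j$
$t = \sqrt{17887}$ ($t = \sqrt{-125 + 18012} = \sqrt{17887} \approx 133.74$)
$- c{\left(-170,V{\left(-12,12 \right)} \right)} + t = - \left(-1\right) \left(-14\right) \left(-170\right) + \sqrt{17887} = \left(-1\right) \left(-2380\right) + \sqrt{17887} = 2380 + \sqrt{17887}$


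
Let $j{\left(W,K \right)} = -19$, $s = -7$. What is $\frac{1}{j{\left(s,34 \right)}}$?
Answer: $- \frac{1}{19} \approx -0.052632$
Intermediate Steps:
$\frac{1}{j{\left(s,34 \right)}} = \frac{1}{-19} = - \frac{1}{19}$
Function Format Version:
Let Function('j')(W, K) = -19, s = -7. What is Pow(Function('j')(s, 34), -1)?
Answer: Rational(-1, 19) ≈ -0.052632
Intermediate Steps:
Pow(Function('j')(s, 34), -1) = Pow(-19, -1) = Rational(-1, 19)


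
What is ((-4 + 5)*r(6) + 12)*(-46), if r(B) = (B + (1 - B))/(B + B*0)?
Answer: -1679/3 ≈ -559.67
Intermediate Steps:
r(B) = 1/B (r(B) = 1/(B + 0) = 1/B)
((-4 + 5)*r(6) + 12)*(-46) = ((-4 + 5)/6 + 12)*(-46) = (1*(⅙) + 12)*(-46) = (⅙ + 12)*(-46) = (73/6)*(-46) = -1679/3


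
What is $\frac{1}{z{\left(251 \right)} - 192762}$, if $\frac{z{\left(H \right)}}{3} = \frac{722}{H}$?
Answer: $- \frac{251}{48381096} \approx -5.188 \cdot 10^{-6}$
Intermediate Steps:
$z{\left(H \right)} = \frac{2166}{H}$ ($z{\left(H \right)} = 3 \frac{722}{H} = \frac{2166}{H}$)
$\frac{1}{z{\left(251 \right)} - 192762} = \frac{1}{\frac{2166}{251} - 192762} = \frac{1}{- \frac{48381096}{251}} = - \frac{251}{48381096}$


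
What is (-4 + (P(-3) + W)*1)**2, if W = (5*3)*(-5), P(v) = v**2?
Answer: 4900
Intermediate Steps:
W = -75 (W = 15*(-5) = -75)
(-4 + (P(-3) + W)*1)**2 = (-4 + ((-3)**2 - 75)*1)**2 = (-4 + (9 - 75)*1)**2 = (-4 - 66*1)**2 = (-4 - 66)**2 = (-70)**2 = 4900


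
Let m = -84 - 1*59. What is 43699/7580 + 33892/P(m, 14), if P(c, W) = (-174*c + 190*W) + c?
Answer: 1454210261/207684420 ≈ 7.0020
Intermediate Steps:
m = -143 (m = -84 - 59 = -143)
P(c, W) = -173*c + 190*W
43699/7580 + 33892/P(m, 14) = 43699/7580 + 33892/(-173*(-143) + 190*14) = 43699*(1/7580) + 33892/(24739 + 2660) = 43699/7580 + 33892/27399 = 1454210261/207684420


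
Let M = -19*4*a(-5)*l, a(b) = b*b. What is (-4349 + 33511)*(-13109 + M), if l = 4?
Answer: -603915858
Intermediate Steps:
a(b) = b**2
M = -7600 (M = -19*4*(-5)**2*4 = -19*4*25*4 = -1900*4 = -19*400 = -7600)
(-4349 + 33511)*(-13109 + M) = (-4349 + 33511)*(-13109 - 7600) = 29162*(-20709) = -603915858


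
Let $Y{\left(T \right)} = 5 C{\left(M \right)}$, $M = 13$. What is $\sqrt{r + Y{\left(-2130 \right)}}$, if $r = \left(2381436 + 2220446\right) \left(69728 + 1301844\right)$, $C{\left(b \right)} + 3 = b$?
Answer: $\sqrt{6311812498554} \approx 2.5123 \cdot 10^{6}$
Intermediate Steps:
$C{\left(b \right)} = -3 + b$
$Y{\left(T \right)} = 50$ ($Y{\left(T \right)} = 5 \left(-3 + 13\right) = 5 \cdot 10 = 50$)
$r = 6311812498504$ ($r = 4601882 \cdot 1371572 = 6311812498504$)
$\sqrt{r + Y{\left(-2130 \right)}} = \sqrt{6311812498504 + 50} = \sqrt{6311812498554}$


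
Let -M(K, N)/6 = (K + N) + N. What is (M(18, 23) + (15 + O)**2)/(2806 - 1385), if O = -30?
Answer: -159/1421 ≈ -0.11189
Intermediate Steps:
M(K, N) = -12*N - 6*K (M(K, N) = -6*((K + N) + N) = -6*(K + 2*N) = -12*N - 6*K)
(M(18, 23) + (15 + O)**2)/(2806 - 1385) = ((-12*23 - 6*18) + (15 - 30)**2)/(2806 - 1385) = ((-276 - 108) + (-15)**2)/1421 = (-384 + 225)*(1/1421) = -159*1/1421 = -159/1421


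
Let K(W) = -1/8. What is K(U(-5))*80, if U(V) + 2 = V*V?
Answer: -10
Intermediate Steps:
U(V) = -2 + V**2 (U(V) = -2 + V*V = -2 + V**2)
K(W) = -1/8 (K(W) = -1*1/8 = -1/8)
K(U(-5))*80 = -1/8*80 = -10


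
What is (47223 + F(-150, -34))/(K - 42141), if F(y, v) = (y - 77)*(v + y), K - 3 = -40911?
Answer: -88991/83049 ≈ -1.0715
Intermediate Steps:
K = -40908 (K = 3 - 40911 = -40908)
F(y, v) = (-77 + y)*(v + y)
(47223 + F(-150, -34))/(K - 42141) = (47223 + ((-150)² - 77*(-34) - 77*(-150) - 34*(-150)))/(-40908 - 42141) = (47223 + (22500 + 2618 + 11550 + 5100))/(-83049) = (47223 + 41768)*(-1/83049) = 88991*(-1/83049) = -88991/83049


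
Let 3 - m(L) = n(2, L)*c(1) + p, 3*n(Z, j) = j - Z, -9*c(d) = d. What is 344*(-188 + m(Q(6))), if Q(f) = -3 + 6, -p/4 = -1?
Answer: -1755088/27 ≈ -65003.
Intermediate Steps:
c(d) = -d/9
p = 4 (p = -4*(-1) = 4)
Q(f) = 3
n(Z, j) = -Z/3 + j/3 (n(Z, j) = (j - Z)/3 = -Z/3 + j/3)
m(L) = -29/27 + L/27 (m(L) = 3 - ((-1/3*2 + L/3)*(-1/9*1) + 4) = 3 - ((-2/3 + L/3)*(-1/9) + 4) = 3 - ((2/27 - L/27) + 4) = 3 - (110/27 - L/27) = 3 + (-110/27 + L/27) = -29/27 + L/27)
344*(-188 + m(Q(6))) = 344*(-188 + (-29/27 + (1/27)*3)) = 344*(-188 + (-29/27 + 1/9)) = 344*(-188 - 26/27) = 344*(-5102/27) = -1755088/27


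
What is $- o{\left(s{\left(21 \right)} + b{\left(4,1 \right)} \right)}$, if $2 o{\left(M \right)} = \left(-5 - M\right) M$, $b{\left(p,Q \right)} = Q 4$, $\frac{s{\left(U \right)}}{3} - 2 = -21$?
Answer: $1272$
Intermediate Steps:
$s{\left(U \right)} = -57$ ($s{\left(U \right)} = 6 + 3 \left(-21\right) = 6 - 63 = -57$)
$b{\left(p,Q \right)} = 4 Q$
$o{\left(M \right)} = \frac{M \left(-5 - M\right)}{2}$ ($o{\left(M \right)} = \frac{\left(-5 - M\right) M}{2} = \frac{M \left(-5 - M\right)}{2}$)
$- o{\left(s{\left(21 \right)} + b{\left(4,1 \right)} \right)} = - \frac{\left(-1\right) \left(-57 + 4 \cdot 1\right) \left(5 + \left(-57 + 4 \cdot 1\right)\right)}{2} = - \frac{\left(-1\right) \left(-57 + 4\right) \left(5 + \left(-57 + 4\right)\right)}{2} = - \frac{\left(-1\right) \left(-53\right) \left(5 - 53\right)}{2} = - \frac{\left(-1\right) \left(-53\right) \left(-48\right)}{2} = \left(-1\right) \left(-1272\right) = 1272$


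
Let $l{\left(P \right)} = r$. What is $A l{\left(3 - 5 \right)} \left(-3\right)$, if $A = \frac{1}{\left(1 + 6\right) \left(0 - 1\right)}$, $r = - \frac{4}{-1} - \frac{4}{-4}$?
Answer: $\frac{15}{7} \approx 2.1429$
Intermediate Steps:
$r = 5$ ($r = \left(-4\right) \left(-1\right) - -1 = 4 + 1 = 5$)
$l{\left(P \right)} = 5$
$A = - \frac{1}{7}$ ($A = \frac{1}{7 \left(0 - 1\right)} = \frac{1}{7 \left(-1\right)} = \frac{1}{-7} = - \frac{1}{7} \approx -0.14286$)
$A l{\left(3 - 5 \right)} \left(-3\right) = \left(- \frac{1}{7}\right) 5 \left(-3\right) = \left(- \frac{5}{7}\right) \left(-3\right) = \frac{15}{7}$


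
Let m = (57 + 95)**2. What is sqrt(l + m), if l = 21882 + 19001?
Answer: sqrt(63987) ≈ 252.96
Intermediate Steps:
l = 40883
m = 23104 (m = 152**2 = 23104)
sqrt(l + m) = sqrt(40883 + 23104) = sqrt(63987)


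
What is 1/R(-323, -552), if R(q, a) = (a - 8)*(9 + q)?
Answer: 1/175840 ≈ 5.6870e-6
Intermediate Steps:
R(q, a) = (-8 + a)*(9 + q)
1/R(-323, -552) = 1/(-72 - 8*(-323) + 9*(-552) - 552*(-323)) = 1/(-72 + 2584 - 4968 + 178296) = 1/175840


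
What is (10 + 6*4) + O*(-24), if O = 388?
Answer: -9278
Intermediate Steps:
(10 + 6*4) + O*(-24) = (10 + 6*4) + 388*(-24) = (10 + 24) - 9312 = 34 - 9312 = -9278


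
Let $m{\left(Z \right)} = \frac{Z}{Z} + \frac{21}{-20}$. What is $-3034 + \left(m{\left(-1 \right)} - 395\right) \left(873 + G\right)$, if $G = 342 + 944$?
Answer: $- \frac{17118939}{20} \approx -8.5595 \cdot 10^{5}$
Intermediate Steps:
$G = 1286$
$m{\left(Z \right)} = - \frac{1}{20}$ ($m{\left(Z \right)} = 1 + 21 \left(- \frac{1}{20}\right) = 1 - \frac{21}{20} = - \frac{1}{20}$)
$-3034 + \left(m{\left(-1 \right)} - 395\right) \left(873 + G\right) = -3034 + \left(- \frac{1}{20} - 395\right) \left(873 + 1286\right) = -3034 - \frac{17058259}{20} = - \frac{17118939}{20}$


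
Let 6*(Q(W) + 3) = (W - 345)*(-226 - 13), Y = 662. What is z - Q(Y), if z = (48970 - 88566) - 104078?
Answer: -786263/6 ≈ -1.3104e+5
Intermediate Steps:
z = -143674 (z = -39596 - 104078 = -143674)
Q(W) = 27479/2 - 239*W/6 (Q(W) = -3 + ((W - 345)*(-226 - 13))/6 = -3 + ((-345 + W)*(-239))/6 = -3 + (82455 - 239*W)/6 = -3 + (27485/2 - 239*W/6) = 27479/2 - 239*W/6)
z - Q(Y) = -143674 - (27479/2 - 239/6*662) = -143674 - (27479/2 - 79109/3) = -143674 - 1*(-75781/6) = -143674 + 75781/6 = -786263/6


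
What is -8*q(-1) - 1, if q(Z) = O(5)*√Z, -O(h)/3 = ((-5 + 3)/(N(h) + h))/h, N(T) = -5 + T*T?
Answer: -1 - 48*I/125 ≈ -1.0 - 0.384*I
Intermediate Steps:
N(T) = -5 + T²
O(h) = 6/(h*(-5 + h + h²)) (O(h) = -3*(-5 + 3)/((-5 + h²) + h)/h = -3*(-2/(-5 + h + h²))/h = -(-6)/(h*(-5 + h + h²)) = 6/(h*(-5 + h + h²)))
q(Z) = 6*√Z/125 (q(Z) = (6/(5*(-5 + 5 + 5²)))*√Z = (6*(⅕)/(-5 + 5 + 25))*√Z = (6*(⅕)/25)*√Z = (6*(⅕)*(1/25))*√Z = 6*√Z/125)
-8*q(-1) - 1 = -48*√(-1)/125 - 1 = -48*I/125 - 1 = -1 - 48*I/125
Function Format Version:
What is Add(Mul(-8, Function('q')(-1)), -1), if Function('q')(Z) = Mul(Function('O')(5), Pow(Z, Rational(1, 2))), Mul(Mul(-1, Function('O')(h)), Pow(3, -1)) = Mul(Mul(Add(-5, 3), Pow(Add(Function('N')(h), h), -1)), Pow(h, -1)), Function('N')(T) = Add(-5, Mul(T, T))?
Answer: Add(-1, Mul(Rational(-48, 125), I)) ≈ Add(-1.0000, Mul(-0.38400, I))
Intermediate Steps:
Function('N')(T) = Add(-5, Pow(T, 2))
Function('O')(h) = Mul(6, Pow(h, -1), Pow(Add(-5, h, Pow(h, 2)), -1)) (Function('O')(h) = Mul(-3, Mul(Mul(Add(-5, 3), Pow(Add(Add(-5, Pow(h, 2)), h), -1)), Pow(h, -1))) = Mul(-3, Mul(Mul(-2, Pow(Add(-5, h, Pow(h, 2)), -1)), Pow(h, -1))) = Mul(-3, Mul(-2, Pow(h, -1), Pow(Add(-5, h, Pow(h, 2)), -1))) = Mul(6, Pow(h, -1), Pow(Add(-5, h, Pow(h, 2)), -1)))
Function('q')(Z) = Mul(Rational(6, 125), Pow(Z, Rational(1, 2))) (Function('q')(Z) = Mul(Mul(6, Pow(5, -1), Pow(Add(-5, 5, Pow(5, 2)), -1)), Pow(Z, Rational(1, 2))) = Mul(Mul(6, Rational(1, 5), Pow(Add(-5, 5, 25), -1)), Pow(Z, Rational(1, 2))) = Mul(Mul(6, Rational(1, 5), Pow(25, -1)), Pow(Z, Rational(1, 2))) = Mul(Mul(6, Rational(1, 5), Rational(1, 25)), Pow(Z, Rational(1, 2))) = Mul(Rational(6, 125), Pow(Z, Rational(1, 2))))
Add(Mul(-8, Function('q')(-1)), -1) = Add(Mul(-8, Mul(Rational(6, 125), Pow(-1, Rational(1, 2)))), -1) = Add(Mul(-8, Mul(Rational(6, 125), I)), -1) = Add(Mul(Rational(-48, 125), I), -1) = Add(-1, Mul(Rational(-48, 125), I))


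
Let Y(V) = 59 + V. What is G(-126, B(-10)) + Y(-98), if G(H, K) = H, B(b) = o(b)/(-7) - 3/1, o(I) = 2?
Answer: -165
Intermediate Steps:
B(b) = -23/7 (B(b) = 2/(-7) - 3/1 = 2*(-1/7) - 3*1 = -2/7 - 3 = -23/7)
G(-126, B(-10)) + Y(-98) = -126 + (59 - 98) = -126 - 39 = -165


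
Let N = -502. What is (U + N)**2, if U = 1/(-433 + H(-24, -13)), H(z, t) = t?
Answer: 50128075449/198916 ≈ 2.5201e+5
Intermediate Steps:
U = -1/446 (U = 1/(-433 - 13) = 1/(-446) = -1/446 ≈ -0.0022422)
(U + N)**2 = (-1/446 - 502)**2 = (-223893/446)**2 = 50128075449/198916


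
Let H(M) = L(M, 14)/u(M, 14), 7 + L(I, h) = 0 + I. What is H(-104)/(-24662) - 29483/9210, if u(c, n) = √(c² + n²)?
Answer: -29483/9210 + 111*√2753/135788972 ≈ -3.2012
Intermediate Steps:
L(I, h) = -7 + I (L(I, h) = -7 + (0 + I) = -7 + I)
H(M) = (-7 + M)/√(196 + M²) (H(M) = (-7 + M)/(√(M² + 14²)) = (-7 + M)/(√(M² + 196)) = (-7 + M)/(√(196 + M²)) = (-7 + M)/√(196 + M²))
H(-104)/(-24662) - 29483/9210 = ((-7 - 104)/√(196 + (-104)²))/(-24662) - 29483/9210 = (-111/√(196 + 10816))*(-1/24662) - 29483*1/9210 = (-111/√11012)*(-1/24662) - 29483/9210 = ((√2753/5506)*(-111))*(-1/24662) - 29483/9210 = -111*√2753/5506*(-1/24662) - 29483/9210 = 111*√2753/135788972 - 29483/9210 = -29483/9210 + 111*√2753/135788972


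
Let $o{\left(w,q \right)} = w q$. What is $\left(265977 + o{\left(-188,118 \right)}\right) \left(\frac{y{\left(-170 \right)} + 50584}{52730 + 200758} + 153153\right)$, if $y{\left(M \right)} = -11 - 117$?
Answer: $\frac{1183081660521145}{31686} \approx 3.7338 \cdot 10^{10}$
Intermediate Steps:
$y{\left(M \right)} = -128$ ($y{\left(M \right)} = -11 - 117 = -128$)
$o{\left(w,q \right)} = q w$
$\left(265977 + o{\left(-188,118 \right)}\right) \left(\frac{y{\left(-170 \right)} + 50584}{52730 + 200758} + 153153\right) = \left(265977 + 118 \left(-188\right)\right) \left(\frac{-128 + 50584}{52730 + 200758} + 153153\right) = \left(265977 - 22184\right) \left(\frac{50456}{253488} + 153153\right) = 243793 \left(50456 \cdot \frac{1}{253488} + 153153\right) = 243793 \left(\frac{6307}{31686} + 153153\right) = 243793 \cdot \frac{4852812265}{31686} = \frac{1183081660521145}{31686}$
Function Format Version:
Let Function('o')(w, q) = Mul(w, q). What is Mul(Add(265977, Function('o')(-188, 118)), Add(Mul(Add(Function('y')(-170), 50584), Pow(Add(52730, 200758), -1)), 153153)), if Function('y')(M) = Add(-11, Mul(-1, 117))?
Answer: Rational(1183081660521145, 31686) ≈ 3.7338e+10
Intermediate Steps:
Function('y')(M) = -128 (Function('y')(M) = Add(-11, -117) = -128)
Function('o')(w, q) = Mul(q, w)
Mul(Add(265977, Function('o')(-188, 118)), Add(Mul(Add(Function('y')(-170), 50584), Pow(Add(52730, 200758), -1)), 153153)) = Mul(Add(265977, Mul(118, -188)), Add(Mul(Add(-128, 50584), Pow(Add(52730, 200758), -1)), 153153)) = Mul(Add(265977, -22184), Add(Mul(50456, Pow(253488, -1)), 153153)) = Mul(243793, Add(Mul(50456, Rational(1, 253488)), 153153)) = Mul(243793, Add(Rational(6307, 31686), 153153)) = Mul(243793, Rational(4852812265, 31686)) = Rational(1183081660521145, 31686)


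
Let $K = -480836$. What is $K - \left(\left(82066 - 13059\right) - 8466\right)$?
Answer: $-541377$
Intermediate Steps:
$K - \left(\left(82066 - 13059\right) - 8466\right) = -480836 - \left(\left(82066 - 13059\right) - 8466\right) = -480836 - \left(69007 + \left(-11250 + 2784\right)\right) = -480836 - \left(69007 - 8466\right) = -480836 - 60541 = -541377$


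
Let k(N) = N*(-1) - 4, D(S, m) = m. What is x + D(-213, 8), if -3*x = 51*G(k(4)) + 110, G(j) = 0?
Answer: -86/3 ≈ -28.667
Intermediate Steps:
k(N) = -4 - N (k(N) = -N - 4 = -4 - N)
x = -110/3 (x = -(51*0 + 110)/3 = -(0 + 110)/3 = -⅓*110 = -110/3 ≈ -36.667)
x + D(-213, 8) = -110/3 + 8 = -86/3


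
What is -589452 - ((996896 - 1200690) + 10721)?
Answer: -396379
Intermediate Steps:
-589452 - ((996896 - 1200690) + 10721) = -589452 - (-203794 + 10721) = -589452 - 1*(-193073) = -589452 + 193073 = -396379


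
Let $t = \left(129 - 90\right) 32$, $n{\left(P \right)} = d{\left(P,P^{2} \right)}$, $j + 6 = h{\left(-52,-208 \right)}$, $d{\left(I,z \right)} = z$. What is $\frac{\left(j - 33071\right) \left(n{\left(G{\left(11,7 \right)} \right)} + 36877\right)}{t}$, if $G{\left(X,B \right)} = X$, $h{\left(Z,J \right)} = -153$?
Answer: $- \frac{23643145}{24} \approx -9.8513 \cdot 10^{5}$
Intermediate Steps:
$j = -159$ ($j = -6 - 153 = -159$)
$n{\left(P \right)} = P^{2}$
$t = 1248$ ($t = 39 \cdot 32 = 1248$)
$\frac{\left(j - 33071\right) \left(n{\left(G{\left(11,7 \right)} \right)} + 36877\right)}{t} = \frac{\left(-159 - 33071\right) \left(11^{2} + 36877\right)}{1248} = - 33230 \left(121 + 36877\right) \frac{1}{1248} = \left(-33230\right) 36998 \cdot \frac{1}{1248} = \left(-1229443540\right) \frac{1}{1248} = - \frac{23643145}{24}$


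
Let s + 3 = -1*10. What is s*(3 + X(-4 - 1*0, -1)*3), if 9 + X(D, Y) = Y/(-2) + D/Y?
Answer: 273/2 ≈ 136.50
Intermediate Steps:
X(D, Y) = -9 - Y/2 + D/Y (X(D, Y) = -9 + (Y/(-2) + D/Y) = -9 + (Y*(-½) + D/Y) = -9 + (-Y/2 + D/Y) = -9 - Y/2 + D/Y)
s = -13 (s = -3 - 1*10 = -3 - 10 = -13)
s*(3 + X(-4 - 1*0, -1)*3) = -13*(3 + (-9 - ½*(-1) + (-4 - 1*0)/(-1))*3) = -13*(3 + (-9 + ½ + (-4 + 0)*(-1))*3) = -13*(3 + (-9 + ½ - 4*(-1))*3) = -13*(3 + (-9 + ½ + 4)*3) = -13*(3 - 9/2*3) = -13*(3 - 27/2) = -13*(-21/2) = 273/2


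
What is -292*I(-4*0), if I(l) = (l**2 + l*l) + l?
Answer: 0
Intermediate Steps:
I(l) = l + 2*l**2 (I(l) = (l**2 + l**2) + l = 2*l**2 + l = l + 2*l**2)
-292*I(-4*0) = -292*(-4*0)*(1 + 2*(-4*0)) = -0*(1 + 2*0) = -0*(1 + 0) = -0 = -292*0 = 0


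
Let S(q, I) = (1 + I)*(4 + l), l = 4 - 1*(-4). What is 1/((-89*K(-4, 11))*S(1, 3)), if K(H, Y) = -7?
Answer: 1/29904 ≈ 3.3440e-5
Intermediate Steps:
l = 8 (l = 4 + 4 = 8)
S(q, I) = 12 + 12*I (S(q, I) = (1 + I)*(4 + 8) = (1 + I)*12 = 12 + 12*I)
1/((-89*K(-4, 11))*S(1, 3)) = 1/((-89*(-7))*(12 + 12*3)) = 1/(623*(12 + 36)) = 1/(623*48) = 1/29904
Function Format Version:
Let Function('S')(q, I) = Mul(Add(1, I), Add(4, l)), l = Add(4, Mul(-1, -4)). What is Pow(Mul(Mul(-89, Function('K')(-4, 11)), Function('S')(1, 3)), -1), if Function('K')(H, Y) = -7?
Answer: Rational(1, 29904) ≈ 3.3440e-5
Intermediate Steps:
l = 8 (l = Add(4, 4) = 8)
Function('S')(q, I) = Add(12, Mul(12, I)) (Function('S')(q, I) = Mul(Add(1, I), Add(4, 8)) = Mul(Add(1, I), 12) = Add(12, Mul(12, I)))
Pow(Mul(Mul(-89, Function('K')(-4, 11)), Function('S')(1, 3)), -1) = Pow(Mul(Mul(-89, -7), Add(12, Mul(12, 3))), -1) = Pow(Mul(623, Add(12, 36)), -1) = Pow(Mul(623, 48), -1) = Pow(29904, -1) = Rational(1, 29904)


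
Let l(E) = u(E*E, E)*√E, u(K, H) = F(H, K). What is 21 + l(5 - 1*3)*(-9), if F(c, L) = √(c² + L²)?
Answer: 21 - 18*√10 ≈ -35.921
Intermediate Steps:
F(c, L) = √(L² + c²)
u(K, H) = √(H² + K²) (u(K, H) = √(K² + H²) = √(H² + K²))
l(E) = √E*√(E² + E⁴) (l(E) = √(E² + (E*E)²)*√E = √(E² + (E²)²)*√E = √(E² + E⁴)*√E = √E*√(E² + E⁴))
21 + l(5 - 1*3)*(-9) = 21 + (√(5 - 1*3)*√((5 - 1*3)² + (5 - 1*3)⁴))*(-9) = 21 + (√(5 - 3)*√((5 - 3)² + (5 - 3)⁴))*(-9) = 21 + (√2*√(2² + 2⁴))*(-9) = 21 + (√2*√(4 + 16))*(-9) = 21 + (√2*√20)*(-9) = 21 + (√2*(2*√5))*(-9) = 21 + (2*√10)*(-9) = 21 - 18*√10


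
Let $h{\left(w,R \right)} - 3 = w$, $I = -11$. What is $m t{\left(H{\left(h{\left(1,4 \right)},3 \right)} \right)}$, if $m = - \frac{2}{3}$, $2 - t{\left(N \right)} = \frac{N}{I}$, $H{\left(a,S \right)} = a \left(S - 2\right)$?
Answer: $- \frac{52}{33} \approx -1.5758$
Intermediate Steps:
$h{\left(w,R \right)} = 3 + w$
$H{\left(a,S \right)} = a \left(-2 + S\right)$
$t{\left(N \right)} = 2 + \frac{N}{11}$ ($t{\left(N \right)} = 2 - \frac{N}{-11} = 2 - N \left(- \frac{1}{11}\right) = 2 - - \frac{N}{11} = 2 + \frac{N}{11}$)
$m = - \frac{2}{3}$ ($m = \left(-2\right) \frac{1}{3} = - \frac{2}{3} \approx -0.66667$)
$m t{\left(H{\left(h{\left(1,4 \right)},3 \right)} \right)} = - \frac{2 \left(2 + \frac{\left(3 + 1\right) \left(-2 + 3\right)}{11}\right)}{3} = - \frac{2 \left(2 + \frac{4 \cdot 1}{11}\right)}{3} = - \frac{2 \left(2 + \frac{1}{11} \cdot 4\right)}{3} = - \frac{2 \left(2 + \frac{4}{11}\right)}{3} = \left(- \frac{2}{3}\right) \frac{26}{11} = - \frac{52}{33}$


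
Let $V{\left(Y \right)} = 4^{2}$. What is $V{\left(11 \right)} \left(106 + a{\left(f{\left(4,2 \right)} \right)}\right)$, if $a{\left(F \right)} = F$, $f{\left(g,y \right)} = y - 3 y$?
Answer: $1632$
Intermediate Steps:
$f{\left(g,y \right)} = - 2 y$
$V{\left(Y \right)} = 16$
$V{\left(11 \right)} \left(106 + a{\left(f{\left(4,2 \right)} \right)}\right) = 16 \left(106 - 4\right) = 16 \cdot 102 = 1632$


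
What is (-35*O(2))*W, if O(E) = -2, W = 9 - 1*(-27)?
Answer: 2520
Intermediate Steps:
W = 36 (W = 9 + 27 = 36)
(-35*O(2))*W = -35*(-2)*36 = 70*36 = 2520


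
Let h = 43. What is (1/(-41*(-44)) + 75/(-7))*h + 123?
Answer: -4264355/12628 ≈ -337.69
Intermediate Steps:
(1/(-41*(-44)) + 75/(-7))*h + 123 = (1/(-41*(-44)) + 75/(-7))*43 + 123 = (-1/41*(-1/44) + 75*(-⅐))*43 + 123 = (1/1804 - 75/7)*43 + 123 = -135293/12628*43 + 123 = -5817599/12628 + 123 = -4264355/12628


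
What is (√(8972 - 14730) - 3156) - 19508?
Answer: -22664 + I*√5758 ≈ -22664.0 + 75.881*I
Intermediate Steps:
(√(8972 - 14730) - 3156) - 19508 = (√(-5758) - 3156) - 19508 = (I*√5758 - 3156) - 19508 = (-3156 + I*√5758) - 19508 = -22664 + I*√5758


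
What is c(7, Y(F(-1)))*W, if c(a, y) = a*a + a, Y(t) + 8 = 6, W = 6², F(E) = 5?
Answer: 2016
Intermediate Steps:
W = 36
Y(t) = -2 (Y(t) = -8 + 6 = -2)
c(a, y) = a + a² (c(a, y) = a² + a = a + a²)
c(7, Y(F(-1)))*W = (7*(1 + 7))*36 = (7*8)*36 = 56*36 = 2016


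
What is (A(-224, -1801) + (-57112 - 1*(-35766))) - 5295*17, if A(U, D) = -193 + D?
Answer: -113355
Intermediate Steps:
(A(-224, -1801) + (-57112 - 1*(-35766))) - 5295*17 = ((-193 - 1801) + (-57112 - 1*(-35766))) - 5295*17 = (-1994 + (-57112 + 35766)) - 90015 = (-1994 - 21346) - 90015 = -23340 - 90015 = -113355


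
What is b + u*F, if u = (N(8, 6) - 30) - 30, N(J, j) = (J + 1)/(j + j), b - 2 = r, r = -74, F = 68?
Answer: -4101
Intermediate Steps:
b = -72 (b = 2 - 74 = -72)
N(J, j) = (1 + J)/(2*j) (N(J, j) = (1 + J)/((2*j)) = (1 + J)*(1/(2*j)) = (1 + J)/(2*j))
u = -237/4 (u = ((1/2)*(1 + 8)/6 - 30) - 30 = ((1/2)*(1/6)*9 - 30) - 30 = (3/4 - 30) - 30 = -117/4 - 30 = -237/4 ≈ -59.250)
b + u*F = -72 - 237/4*68 = -72 - 4029 = -4101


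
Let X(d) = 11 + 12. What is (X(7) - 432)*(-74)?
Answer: 30266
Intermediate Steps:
X(d) = 23
(X(7) - 432)*(-74) = (23 - 432)*(-74) = -409*(-74) = 30266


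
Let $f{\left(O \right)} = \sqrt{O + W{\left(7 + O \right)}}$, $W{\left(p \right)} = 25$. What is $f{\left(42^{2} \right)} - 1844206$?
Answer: $-1844206 + \sqrt{1789} \approx -1.8442 \cdot 10^{6}$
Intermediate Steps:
$f{\left(O \right)} = \sqrt{25 + O}$ ($f{\left(O \right)} = \sqrt{O + 25} = \sqrt{25 + O}$)
$f{\left(42^{2} \right)} - 1844206 = \sqrt{25 + 42^{2}} - 1844206 = \sqrt{25 + 1764} - 1844206 = \sqrt{1789} - 1844206 = -1844206 + \sqrt{1789}$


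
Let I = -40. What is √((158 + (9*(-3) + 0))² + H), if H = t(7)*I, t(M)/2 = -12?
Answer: √18121 ≈ 134.61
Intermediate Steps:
t(M) = -24 (t(M) = 2*(-12) = -24)
H = 960 (H = -24*(-40) = 960)
√((158 + (9*(-3) + 0))² + H) = √((158 + (9*(-3) + 0))² + 960) = √((158 + (-27 + 0))² + 960) = √((158 - 27)² + 960) = √(131² + 960) = √(17161 + 960) = √18121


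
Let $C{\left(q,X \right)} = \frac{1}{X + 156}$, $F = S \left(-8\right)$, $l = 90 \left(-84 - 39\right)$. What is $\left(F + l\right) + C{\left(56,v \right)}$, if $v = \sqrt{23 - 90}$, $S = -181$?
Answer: $\frac{- 9622 \sqrt{67} + 1501031 i}{\sqrt{67} - 156 i} \approx -9622.0 - 0.00033545 i$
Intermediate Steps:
$l = -11070$ ($l = 90 \left(-123\right) = -11070$)
$F = 1448$ ($F = \left(-181\right) \left(-8\right) = 1448$)
$v = i \sqrt{67}$ ($v = \sqrt{-67} = i \sqrt{67} \approx 8.1853 i$)
$C{\left(q,X \right)} = \frac{1}{156 + X}$
$\left(F + l\right) + C{\left(56,v \right)} = \left(1448 - 11070\right) + \frac{1}{156 + i \sqrt{67}} = -9622 + \frac{1}{156 + i \sqrt{67}}$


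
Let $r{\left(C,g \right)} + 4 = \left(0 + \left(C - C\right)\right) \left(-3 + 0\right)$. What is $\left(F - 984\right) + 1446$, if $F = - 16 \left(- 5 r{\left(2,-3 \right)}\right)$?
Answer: $142$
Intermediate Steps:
$r{\left(C,g \right)} = -4$ ($r{\left(C,g \right)} = -4 + \left(0 + \left(C - C\right)\right) \left(-3 + 0\right) = -4 + \left(0 + 0\right) \left(-3\right) = -4 + 0 \left(-3\right) = -4 + 0 = -4$)
$F = -320$ ($F = - 16 \left(\left(-5\right) \left(-4\right)\right) = \left(-16\right) 20 = -320$)
$\left(F - 984\right) + 1446 = \left(-320 - 984\right) + 1446 = -1304 + 1446 = 142$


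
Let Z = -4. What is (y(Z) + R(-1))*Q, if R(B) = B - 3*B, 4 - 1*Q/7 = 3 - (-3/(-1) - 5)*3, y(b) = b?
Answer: 70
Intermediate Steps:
Q = -35 (Q = 28 - 7*(3 - (-3/(-1) - 5)*3) = 28 - 7*(3 - (-3*(-1) - 5)*3) = 28 - 7*(3 - (3 - 5)*3) = 28 - 7*(3 - (-2)*3) = 28 - 7*(3 - 1*(-6)) = 28 - 7*(3 + 6) = 28 - 7*9 = 28 - 63 = -35)
R(B) = -2*B
(y(Z) + R(-1))*Q = (-4 - 2*(-1))*(-35) = (-4 + 2)*(-35) = -2*(-35) = 70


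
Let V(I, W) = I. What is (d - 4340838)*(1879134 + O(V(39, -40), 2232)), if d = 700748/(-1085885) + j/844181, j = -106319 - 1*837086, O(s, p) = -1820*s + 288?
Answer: -7196109225237478613256606/916683485185 ≈ -7.8502e+12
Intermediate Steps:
O(s, p) = 288 - 1820*s
j = -943405 (j = -106319 - 837086 = -943405)
d = -1615987485813/916683485185 (d = 700748/(-1085885) - 943405/844181 = 700748*(-1/1085885) - 943405*1/844181 = -700748/1085885 - 943405/844181 = -1615987485813/916683485185 ≈ -1.7629)
(d - 4340838)*(1879134 + O(V(39, -40), 2232)) = (-1615987485813/916683485185 - 4340838)*(1879134 + (288 - 1820*39)) = -3979176122450970843*(1879134 + (288 - 70980))/916683485185 = -3979176122450970843*(1879134 - 70692)/916683485185 = -3979176122450970843/916683485185*1808442 = -7196109225237478613256606/916683485185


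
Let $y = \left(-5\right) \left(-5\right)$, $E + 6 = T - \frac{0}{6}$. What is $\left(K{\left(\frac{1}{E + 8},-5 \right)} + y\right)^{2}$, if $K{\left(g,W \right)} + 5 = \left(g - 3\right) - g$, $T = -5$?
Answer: $289$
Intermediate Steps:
$E = -11$ ($E = -6 - \left(5 + \frac{0}{6}\right) = -6 - \left(5 + 0 \cdot \frac{1}{6}\right) = -6 - 5 = -11$)
$y = 25$
$K{\left(g,W \right)} = -8$ ($K{\left(g,W \right)} = -5 + \left(\left(g - 3\right) - g\right) = -5 + \left(\left(-3 + g\right) - g\right) = -5 - 3 = -8$)
$\left(K{\left(\frac{1}{E + 8},-5 \right)} + y\right)^{2} = \left(-8 + 25\right)^{2} = 17^{2} = 289$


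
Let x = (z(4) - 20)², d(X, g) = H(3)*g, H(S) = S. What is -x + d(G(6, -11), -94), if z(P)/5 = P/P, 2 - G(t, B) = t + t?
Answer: -507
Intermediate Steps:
G(t, B) = 2 - 2*t (G(t, B) = 2 - (t + t) = 2 - 2*t)
z(P) = 5 (z(P) = 5*(P/P) = 5*1 = 5)
d(X, g) = 3*g
x = 225 (x = (5 - 20)² = (-15)² = 225)
-x + d(G(6, -11), -94) = -1*225 + 3*(-94) = -225 - 282 = -507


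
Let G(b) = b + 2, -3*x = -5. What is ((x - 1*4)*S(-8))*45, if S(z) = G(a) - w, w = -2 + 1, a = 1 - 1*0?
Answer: -420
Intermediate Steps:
a = 1 (a = 1 + 0 = 1)
x = 5/3 (x = -1/3*(-5) = 5/3 ≈ 1.6667)
G(b) = 2 + b
w = -1
S(z) = 4 (S(z) = (2 + 1) - 1*(-1) = 3 + 1 = 4)
((x - 1*4)*S(-8))*45 = ((5/3 - 1*4)*4)*45 = ((5/3 - 4)*4)*45 = -7/3*4*45 = -28/3*45 = -420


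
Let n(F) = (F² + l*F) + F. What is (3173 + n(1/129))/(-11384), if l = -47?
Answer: -6599495/23680143 ≈ -0.27869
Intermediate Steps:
n(F) = F² - 46*F (n(F) = (F² - 47*F) + F = F² - 46*F)
(3173 + n(1/129))/(-11384) = (3173 + (-46 + 1/129)/129)/(-11384) = (3173 + (-46 + 1/129)/129)*(-1/11384) = (3173 + (1/129)*(-5933/129))*(-1/11384) = (3173 - 5933/16641)*(-1/11384) = (52795960/16641)*(-1/11384) = -6599495/23680143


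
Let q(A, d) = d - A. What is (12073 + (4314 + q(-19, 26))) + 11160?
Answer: 27592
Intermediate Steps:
(12073 + (4314 + q(-19, 26))) + 11160 = (12073 + (4314 + (26 - 1*(-19)))) + 11160 = (12073 + (4314 + (26 + 19))) + 11160 = (12073 + (4314 + 45)) + 11160 = (12073 + 4359) + 11160 = 16432 + 11160 = 27592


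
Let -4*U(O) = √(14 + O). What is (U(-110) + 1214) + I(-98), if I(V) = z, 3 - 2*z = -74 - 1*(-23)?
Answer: 1241 - I*√6 ≈ 1241.0 - 2.4495*I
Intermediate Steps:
U(O) = -√(14 + O)/4
z = 27 (z = 3/2 - (-74 - 1*(-23))/2 = 3/2 - (-74 + 23)/2 = 3/2 - ½*(-51) = 3/2 + 51/2 = 27)
I(V) = 27
(U(-110) + 1214) + I(-98) = (-√(14 - 110)/4 + 1214) + 27 = (-I*√6 + 1214) + 27 = (1214 - I*√6) + 27 = 1241 - I*√6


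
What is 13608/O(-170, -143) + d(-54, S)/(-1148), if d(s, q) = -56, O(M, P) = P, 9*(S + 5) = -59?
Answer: -557642/5863 ≈ -95.112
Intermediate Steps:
S = -104/9 (S = -5 + (⅑)*(-59) = -5 - 59/9 = -104/9 ≈ -11.556)
13608/O(-170, -143) + d(-54, S)/(-1148) = 13608/(-143) - 56/(-1148) = 13608*(-1/143) - 56*(-1/1148) = -13608/143 + 2/41 = -557642/5863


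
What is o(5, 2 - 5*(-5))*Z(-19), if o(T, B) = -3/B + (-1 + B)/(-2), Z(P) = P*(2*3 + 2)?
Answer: 17936/9 ≈ 1992.9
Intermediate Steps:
Z(P) = 8*P (Z(P) = P*(6 + 2) = P*8 = 8*P)
o(T, B) = 1/2 - 3/B - B/2 (o(T, B) = -3/B + (-1 + B)*(-1/2) = -3/B + (1/2 - B/2) = 1/2 - 3/B - B/2)
o(5, 2 - 5*(-5))*Z(-19) = ((-6 + (2 - 5*(-5)) - (2 - 5*(-5))**2)/(2*(2 - 5*(-5))))*(8*(-19)) = ((-6 + (2 + 25) - (2 + 25)**2)/(2*(2 + 25)))*(-152) = ((1/2)*(-6 + 27 - 1*27**2)/27)*(-152) = ((1/2)*(1/27)*(-6 + 27 - 1*729))*(-152) = ((1/2)*(1/27)*(-6 + 27 - 729))*(-152) = ((1/2)*(1/27)*(-708))*(-152) = -118/9*(-152) = 17936/9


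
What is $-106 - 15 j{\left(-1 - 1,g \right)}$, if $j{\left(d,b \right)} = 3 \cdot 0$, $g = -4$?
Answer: $-106$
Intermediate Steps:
$j{\left(d,b \right)} = 0$
$-106 - 15 j{\left(-1 - 1,g \right)} = -106 - 0 = -106 + 0 = -106$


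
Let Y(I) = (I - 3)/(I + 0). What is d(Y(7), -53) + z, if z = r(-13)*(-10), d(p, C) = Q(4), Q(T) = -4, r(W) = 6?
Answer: -64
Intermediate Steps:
Y(I) = (-3 + I)/I
d(p, C) = -4
z = -60 (z = 6*(-10) = -60)
d(Y(7), -53) + z = -4 - 60 = -64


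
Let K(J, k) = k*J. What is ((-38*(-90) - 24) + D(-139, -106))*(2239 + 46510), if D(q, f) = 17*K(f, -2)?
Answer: 341243000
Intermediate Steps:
K(J, k) = J*k
D(q, f) = -34*f (D(q, f) = 17*(f*(-2)) = 17*(-2*f) = -34*f)
((-38*(-90) - 24) + D(-139, -106))*(2239 + 46510) = ((-38*(-90) - 24) - 34*(-106))*(2239 + 46510) = ((3420 - 24) + 3604)*48749 = (3396 + 3604)*48749 = 7000*48749 = 341243000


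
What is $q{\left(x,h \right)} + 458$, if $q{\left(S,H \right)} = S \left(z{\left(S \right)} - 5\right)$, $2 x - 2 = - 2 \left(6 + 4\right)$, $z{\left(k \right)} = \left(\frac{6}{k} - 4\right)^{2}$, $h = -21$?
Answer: $307$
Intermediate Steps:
$z{\left(k \right)} = \left(-4 + \frac{6}{k}\right)^{2}$
$x = -9$ ($x = 1 + \frac{\left(-2\right) \left(6 + 4\right)}{2} = 1 + \frac{\left(-2\right) 10}{2} = 1 + \frac{1}{2} \left(-20\right) = 1 - 10 = -9$)
$q{\left(S,H \right)} = S \left(-5 + \frac{4 \left(-3 + 2 S\right)^{2}}{S^{2}}\right)$ ($q{\left(S,H \right)} = S \left(\frac{4 \left(-3 + 2 S\right)^{2}}{S^{2}} - 5\right) = S \left(-5 + \frac{4 \left(-3 + 2 S\right)^{2}}{S^{2}}\right)$)
$q{\left(x,h \right)} + 458 = \left(-48 + 11 \left(-9\right) + \frac{36}{-9}\right) + 458 = \left(-48 - 99 + 36 \left(- \frac{1}{9}\right)\right) + 458 = \left(-48 - 99 - 4\right) + 458 = -151 + 458 = 307$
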